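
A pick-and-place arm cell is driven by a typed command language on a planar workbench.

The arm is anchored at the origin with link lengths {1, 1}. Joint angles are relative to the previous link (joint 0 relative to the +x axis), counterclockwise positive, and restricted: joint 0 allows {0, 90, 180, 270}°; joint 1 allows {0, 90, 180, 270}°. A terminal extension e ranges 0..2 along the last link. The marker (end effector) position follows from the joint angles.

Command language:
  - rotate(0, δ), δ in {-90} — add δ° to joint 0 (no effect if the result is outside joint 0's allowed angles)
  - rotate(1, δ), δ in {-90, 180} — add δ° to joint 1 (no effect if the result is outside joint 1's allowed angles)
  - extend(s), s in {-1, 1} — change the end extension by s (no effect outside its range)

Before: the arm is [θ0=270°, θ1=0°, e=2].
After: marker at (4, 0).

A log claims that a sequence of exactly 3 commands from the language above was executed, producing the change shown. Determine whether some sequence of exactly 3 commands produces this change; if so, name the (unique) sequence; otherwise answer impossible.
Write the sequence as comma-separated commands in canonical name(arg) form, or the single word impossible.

from: [θ0=270°, θ1=0°, e=2]
t=1 rotate(0, -90) ⇒ [θ0=180°, θ1=0°, e=2]
t=2 rotate(0, -90) ⇒ [θ0=90°, θ1=0°, e=2]
t=3 rotate(0, -90) ⇒ [θ0=0°, θ1=0°, e=2]
no other 3-command option fits: unique.

rotate(0, -90), rotate(0, -90), rotate(0, -90)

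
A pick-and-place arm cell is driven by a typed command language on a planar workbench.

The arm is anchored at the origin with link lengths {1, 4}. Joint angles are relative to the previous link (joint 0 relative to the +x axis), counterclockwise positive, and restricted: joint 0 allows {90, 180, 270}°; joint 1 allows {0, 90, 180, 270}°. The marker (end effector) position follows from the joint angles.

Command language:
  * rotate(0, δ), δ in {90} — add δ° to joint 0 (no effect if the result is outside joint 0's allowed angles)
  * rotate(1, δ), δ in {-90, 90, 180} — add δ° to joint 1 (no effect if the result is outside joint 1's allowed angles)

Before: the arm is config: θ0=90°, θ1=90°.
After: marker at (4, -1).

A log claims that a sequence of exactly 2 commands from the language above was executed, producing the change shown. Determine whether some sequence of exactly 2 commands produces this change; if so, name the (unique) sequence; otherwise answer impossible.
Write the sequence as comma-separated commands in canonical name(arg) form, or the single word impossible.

rotate(0, 90), rotate(0, 90)

from: config: θ0=90°, θ1=90°
t=1 rotate(0, 90) ⇒ config: θ0=180°, θ1=90°
t=2 rotate(0, 90) ⇒ config: θ0=270°, θ1=90°
all 16 alternatives checked — unique.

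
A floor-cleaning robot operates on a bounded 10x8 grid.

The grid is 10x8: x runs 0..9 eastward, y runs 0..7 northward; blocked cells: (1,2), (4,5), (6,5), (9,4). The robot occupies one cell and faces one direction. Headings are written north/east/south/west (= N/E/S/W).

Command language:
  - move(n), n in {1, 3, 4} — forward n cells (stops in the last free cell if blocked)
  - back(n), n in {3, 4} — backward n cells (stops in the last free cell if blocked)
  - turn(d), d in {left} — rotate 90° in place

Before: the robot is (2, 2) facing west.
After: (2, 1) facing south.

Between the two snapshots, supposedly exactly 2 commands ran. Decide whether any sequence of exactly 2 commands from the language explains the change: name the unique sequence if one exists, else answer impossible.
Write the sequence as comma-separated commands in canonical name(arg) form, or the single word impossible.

key: position moved to (2,1) AND the heading swung to S — translation plus rotation needed
initial: (2, 2) facing west
1. turn(left) → (2, 2) facing south
2. move(1) → (2, 1) facing south
no other 2-command option fits: unique.

turn(left), move(1)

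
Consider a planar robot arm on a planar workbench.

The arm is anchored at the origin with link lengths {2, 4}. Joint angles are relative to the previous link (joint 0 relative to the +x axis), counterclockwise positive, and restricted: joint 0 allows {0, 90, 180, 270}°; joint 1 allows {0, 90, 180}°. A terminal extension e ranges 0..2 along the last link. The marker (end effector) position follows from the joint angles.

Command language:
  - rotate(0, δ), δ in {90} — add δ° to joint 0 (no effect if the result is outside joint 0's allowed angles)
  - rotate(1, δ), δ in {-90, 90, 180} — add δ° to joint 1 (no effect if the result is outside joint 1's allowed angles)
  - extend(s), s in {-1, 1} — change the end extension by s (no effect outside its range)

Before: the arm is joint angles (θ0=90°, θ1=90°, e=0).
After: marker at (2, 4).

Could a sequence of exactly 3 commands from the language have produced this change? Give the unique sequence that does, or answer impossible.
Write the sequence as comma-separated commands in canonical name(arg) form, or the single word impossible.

rotate(0, 90), rotate(0, 90), rotate(0, 90)

start: joint angles (θ0=90°, θ1=90°, e=0)
[1] after rotate(0, 90): joint angles (θ0=180°, θ1=90°, e=0)
[2] after rotate(0, 90): joint angles (θ0=270°, θ1=90°, e=0)
[3] after rotate(0, 90): joint angles (θ0=0°, θ1=90°, e=0)
uniquely the one of 216 3-step routes that fits.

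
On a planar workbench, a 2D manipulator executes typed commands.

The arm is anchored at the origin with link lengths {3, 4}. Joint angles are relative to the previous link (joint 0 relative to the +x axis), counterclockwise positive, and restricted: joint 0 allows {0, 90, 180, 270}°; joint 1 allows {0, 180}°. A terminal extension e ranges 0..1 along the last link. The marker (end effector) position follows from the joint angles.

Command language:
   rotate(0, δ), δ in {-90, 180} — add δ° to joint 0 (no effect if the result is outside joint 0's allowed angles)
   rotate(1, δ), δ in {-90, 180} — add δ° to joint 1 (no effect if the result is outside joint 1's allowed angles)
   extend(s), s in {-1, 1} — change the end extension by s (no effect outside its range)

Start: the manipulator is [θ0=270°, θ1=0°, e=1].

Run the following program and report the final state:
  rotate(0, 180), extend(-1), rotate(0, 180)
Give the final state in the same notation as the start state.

[θ0=270°, θ1=0°, e=0]

from: [θ0=270°, θ1=0°, e=1]
[1] after rotate(0, 180): [θ0=90°, θ1=0°, e=1]
[2] after extend(-1): [θ0=90°, θ1=0°, e=0]
[3] after rotate(0, 180): [θ0=270°, θ1=0°, e=0]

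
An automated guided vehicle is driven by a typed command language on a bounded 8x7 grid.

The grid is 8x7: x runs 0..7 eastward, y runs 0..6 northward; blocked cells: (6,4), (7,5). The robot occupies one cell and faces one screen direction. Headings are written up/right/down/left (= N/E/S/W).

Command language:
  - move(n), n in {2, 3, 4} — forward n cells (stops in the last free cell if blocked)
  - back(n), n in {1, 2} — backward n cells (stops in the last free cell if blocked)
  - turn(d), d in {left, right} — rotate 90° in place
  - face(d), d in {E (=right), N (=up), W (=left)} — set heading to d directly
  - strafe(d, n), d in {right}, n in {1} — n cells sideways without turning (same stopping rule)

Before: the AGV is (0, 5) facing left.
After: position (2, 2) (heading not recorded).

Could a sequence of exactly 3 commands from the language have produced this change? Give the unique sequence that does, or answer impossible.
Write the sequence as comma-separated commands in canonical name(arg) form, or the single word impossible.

key: order matters: swapping back(2) and move(3) lands elsewhere
from: (0, 5) facing left
t=1 back(2) ⇒ (2, 5) facing left
t=2 turn(left) ⇒ (2, 5) facing down
t=3 move(3) ⇒ (2, 2) facing down
uniquely the one of 1331 3-step routes that fits.

back(2), turn(left), move(3)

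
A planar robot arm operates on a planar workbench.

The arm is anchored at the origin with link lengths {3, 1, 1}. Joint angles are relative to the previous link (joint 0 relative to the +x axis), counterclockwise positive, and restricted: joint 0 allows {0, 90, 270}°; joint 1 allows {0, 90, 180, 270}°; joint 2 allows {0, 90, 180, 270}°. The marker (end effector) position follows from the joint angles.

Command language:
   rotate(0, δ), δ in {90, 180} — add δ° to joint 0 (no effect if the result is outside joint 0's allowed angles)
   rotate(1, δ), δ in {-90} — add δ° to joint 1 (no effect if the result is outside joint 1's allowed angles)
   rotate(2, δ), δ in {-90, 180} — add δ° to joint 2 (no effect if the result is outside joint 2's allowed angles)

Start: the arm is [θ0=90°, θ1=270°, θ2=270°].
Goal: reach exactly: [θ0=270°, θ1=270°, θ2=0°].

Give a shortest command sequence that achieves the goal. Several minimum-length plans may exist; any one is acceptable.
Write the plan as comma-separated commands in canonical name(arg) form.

begin: [θ0=90°, θ1=270°, θ2=270°]
t=1 rotate(2, 180) ⇒ [θ0=90°, θ1=270°, θ2=90°]
t=2 rotate(2, -90) ⇒ [θ0=90°, θ1=270°, θ2=0°]
t=3 rotate(0, 180) ⇒ [θ0=270°, θ1=270°, θ2=0°]
minimal: 3 command(s), checked below 3.

rotate(2, 180), rotate(2, -90), rotate(0, 180)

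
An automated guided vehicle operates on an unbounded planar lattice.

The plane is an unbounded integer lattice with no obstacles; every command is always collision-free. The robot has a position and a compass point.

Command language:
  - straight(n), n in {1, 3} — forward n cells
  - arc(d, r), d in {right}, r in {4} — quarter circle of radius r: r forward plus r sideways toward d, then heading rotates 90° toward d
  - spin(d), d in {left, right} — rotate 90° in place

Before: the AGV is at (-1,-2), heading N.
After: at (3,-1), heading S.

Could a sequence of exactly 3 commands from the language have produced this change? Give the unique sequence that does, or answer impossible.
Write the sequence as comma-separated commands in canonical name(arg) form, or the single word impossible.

key: position moved to (3,-1) AND the heading swung to S — translation plus rotation needed
begin: at (-1,-2), heading N
step 1 (arc(right, 4)): at (3,2), heading E
step 2 (spin(right)): at (3,2), heading S
step 3 (straight(3)): at (3,-1), heading S
uniquely the one of 125 3-step routes that fits.

arc(right, 4), spin(right), straight(3)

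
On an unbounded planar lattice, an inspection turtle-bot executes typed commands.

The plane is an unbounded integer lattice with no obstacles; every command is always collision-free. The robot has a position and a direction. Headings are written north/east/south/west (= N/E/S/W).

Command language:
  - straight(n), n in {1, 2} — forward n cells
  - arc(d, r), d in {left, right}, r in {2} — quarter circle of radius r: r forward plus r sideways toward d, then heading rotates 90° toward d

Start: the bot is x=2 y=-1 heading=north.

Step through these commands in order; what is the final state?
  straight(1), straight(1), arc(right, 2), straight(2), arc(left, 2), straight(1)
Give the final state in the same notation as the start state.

start: x=2 y=-1 heading=north
step 1 (straight(1)): x=2 y=0 heading=north
step 2 (straight(1)): x=2 y=1 heading=north
step 3 (arc(right, 2)): x=4 y=3 heading=east
step 4 (straight(2)): x=6 y=3 heading=east
step 5 (arc(left, 2)): x=8 y=5 heading=north
step 6 (straight(1)): x=8 y=6 heading=north

x=8 y=6 heading=north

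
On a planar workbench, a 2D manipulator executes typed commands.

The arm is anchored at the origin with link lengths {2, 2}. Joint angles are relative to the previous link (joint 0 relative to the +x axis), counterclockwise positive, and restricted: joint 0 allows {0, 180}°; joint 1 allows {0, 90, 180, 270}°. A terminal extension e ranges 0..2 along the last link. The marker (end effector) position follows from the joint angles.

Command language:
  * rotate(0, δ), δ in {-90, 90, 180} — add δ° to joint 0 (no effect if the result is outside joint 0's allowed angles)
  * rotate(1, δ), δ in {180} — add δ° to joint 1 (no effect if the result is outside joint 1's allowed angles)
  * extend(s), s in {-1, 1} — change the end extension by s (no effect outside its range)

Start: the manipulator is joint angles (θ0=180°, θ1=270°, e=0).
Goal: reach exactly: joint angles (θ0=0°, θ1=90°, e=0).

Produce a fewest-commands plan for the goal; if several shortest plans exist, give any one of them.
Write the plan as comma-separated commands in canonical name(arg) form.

rotate(0, 180), rotate(1, 180)

from: joint angles (θ0=180°, θ1=270°, e=0)
[1] after rotate(0, 180): joint angles (θ0=0°, θ1=270°, e=0)
[2] after rotate(1, 180): joint angles (θ0=0°, θ1=90°, e=0)
no 1-step plan works, so 2 is optimal.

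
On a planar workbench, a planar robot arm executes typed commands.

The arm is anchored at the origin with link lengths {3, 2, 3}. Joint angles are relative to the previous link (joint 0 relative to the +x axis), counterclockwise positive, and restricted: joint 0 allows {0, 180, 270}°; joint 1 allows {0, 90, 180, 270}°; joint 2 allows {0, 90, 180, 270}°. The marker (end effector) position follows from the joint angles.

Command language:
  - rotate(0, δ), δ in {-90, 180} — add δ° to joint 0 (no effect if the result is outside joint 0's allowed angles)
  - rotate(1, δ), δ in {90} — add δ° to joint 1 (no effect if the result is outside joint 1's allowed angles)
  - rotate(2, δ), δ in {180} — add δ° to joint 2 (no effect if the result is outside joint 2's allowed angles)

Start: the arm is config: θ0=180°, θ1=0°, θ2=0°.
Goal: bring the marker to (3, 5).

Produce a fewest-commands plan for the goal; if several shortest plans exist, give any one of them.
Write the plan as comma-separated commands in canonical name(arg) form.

t0: config: θ0=180°, θ1=0°, θ2=0°
t=1 rotate(1, 90) ⇒ config: θ0=180°, θ1=90°, θ2=0°
t=2 rotate(0, 180) ⇒ config: θ0=0°, θ1=90°, θ2=0°
minimal: 2 command(s), checked below 2.

rotate(1, 90), rotate(0, 180)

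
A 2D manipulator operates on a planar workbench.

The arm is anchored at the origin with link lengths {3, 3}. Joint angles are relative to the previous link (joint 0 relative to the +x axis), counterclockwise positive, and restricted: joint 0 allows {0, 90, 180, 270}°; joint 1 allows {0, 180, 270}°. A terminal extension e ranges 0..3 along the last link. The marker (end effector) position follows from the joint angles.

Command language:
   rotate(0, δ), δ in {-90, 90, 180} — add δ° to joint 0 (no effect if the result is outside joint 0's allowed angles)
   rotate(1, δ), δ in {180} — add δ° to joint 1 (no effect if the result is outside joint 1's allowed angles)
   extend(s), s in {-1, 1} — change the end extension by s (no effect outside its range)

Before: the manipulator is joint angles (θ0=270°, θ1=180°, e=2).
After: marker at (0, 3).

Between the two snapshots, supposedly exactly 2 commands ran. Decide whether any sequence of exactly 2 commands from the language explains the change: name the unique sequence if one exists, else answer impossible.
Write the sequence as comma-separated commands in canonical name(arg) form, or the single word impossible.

t0: joint angles (θ0=270°, θ1=180°, e=2)
[1] after extend(1): joint angles (θ0=270°, θ1=180°, e=3)
[2] after extend(1): joint angles (θ0=270°, θ1=180°, e=3)
all 36 alternatives checked — unique.

extend(1), extend(1)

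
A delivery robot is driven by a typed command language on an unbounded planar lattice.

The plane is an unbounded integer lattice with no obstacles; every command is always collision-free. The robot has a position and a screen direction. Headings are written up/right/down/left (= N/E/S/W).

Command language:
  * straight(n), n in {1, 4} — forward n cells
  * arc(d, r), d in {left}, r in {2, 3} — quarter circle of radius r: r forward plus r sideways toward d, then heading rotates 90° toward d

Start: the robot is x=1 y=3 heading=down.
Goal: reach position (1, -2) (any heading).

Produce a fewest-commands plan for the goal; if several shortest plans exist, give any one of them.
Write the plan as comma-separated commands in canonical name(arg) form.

straight(4), straight(1)

begin: x=1 y=3 heading=down
1. straight(4) → x=1 y=-1 heading=down
2. straight(1) → x=1 y=-2 heading=down
minimal: 2 command(s), checked below 2.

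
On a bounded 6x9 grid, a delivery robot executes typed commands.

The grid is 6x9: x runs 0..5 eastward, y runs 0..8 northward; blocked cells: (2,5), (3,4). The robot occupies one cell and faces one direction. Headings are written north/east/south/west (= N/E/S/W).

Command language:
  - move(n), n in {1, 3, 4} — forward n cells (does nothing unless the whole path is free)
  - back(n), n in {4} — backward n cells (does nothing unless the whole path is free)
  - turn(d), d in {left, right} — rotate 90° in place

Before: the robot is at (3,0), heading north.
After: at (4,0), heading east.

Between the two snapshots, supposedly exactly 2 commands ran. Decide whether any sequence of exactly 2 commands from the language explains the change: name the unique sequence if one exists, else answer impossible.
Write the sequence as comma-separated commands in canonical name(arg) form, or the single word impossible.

key: cell and facing (now E) both changed — the 2 commands mix motion and turning
begin: at (3,0), heading north
1. turn(right) → at (3,0), heading east
2. move(1) → at (4,0), heading east
no other 2-command option fits: unique.

turn(right), move(1)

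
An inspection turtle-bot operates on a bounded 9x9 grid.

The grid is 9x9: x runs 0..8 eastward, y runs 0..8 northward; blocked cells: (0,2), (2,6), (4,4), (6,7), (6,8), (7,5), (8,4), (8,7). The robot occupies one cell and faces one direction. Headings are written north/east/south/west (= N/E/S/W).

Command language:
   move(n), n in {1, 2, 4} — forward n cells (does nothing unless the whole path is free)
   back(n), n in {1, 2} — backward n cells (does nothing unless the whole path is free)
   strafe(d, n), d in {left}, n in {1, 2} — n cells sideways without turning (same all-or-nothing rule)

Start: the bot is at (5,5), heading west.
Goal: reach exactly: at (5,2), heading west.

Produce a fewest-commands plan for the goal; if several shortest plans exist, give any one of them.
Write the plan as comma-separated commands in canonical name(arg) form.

start: at (5,5), heading west
[1] after strafe(left, 2): at (5,3), heading west
[2] after strafe(left, 1): at (5,2), heading west
no 1-step plan works, so 2 is optimal.

strafe(left, 2), strafe(left, 1)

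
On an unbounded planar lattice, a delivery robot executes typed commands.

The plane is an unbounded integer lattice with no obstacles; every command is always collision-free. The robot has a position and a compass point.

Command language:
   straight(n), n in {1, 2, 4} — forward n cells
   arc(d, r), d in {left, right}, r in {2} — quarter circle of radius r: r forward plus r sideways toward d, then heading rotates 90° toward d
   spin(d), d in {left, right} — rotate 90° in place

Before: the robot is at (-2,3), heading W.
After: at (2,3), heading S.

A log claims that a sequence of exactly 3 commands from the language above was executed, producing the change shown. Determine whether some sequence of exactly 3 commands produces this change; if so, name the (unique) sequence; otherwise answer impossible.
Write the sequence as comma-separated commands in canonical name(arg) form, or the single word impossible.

key: cell and facing (now S) both changed — the 3 commands mix motion and turning
from: at (-2,3), heading W
t=1 spin(right) ⇒ at (-2,3), heading N
t=2 arc(right, 2) ⇒ at (0,5), heading E
t=3 arc(right, 2) ⇒ at (2,3), heading S
all 343 alternatives checked — unique.

spin(right), arc(right, 2), arc(right, 2)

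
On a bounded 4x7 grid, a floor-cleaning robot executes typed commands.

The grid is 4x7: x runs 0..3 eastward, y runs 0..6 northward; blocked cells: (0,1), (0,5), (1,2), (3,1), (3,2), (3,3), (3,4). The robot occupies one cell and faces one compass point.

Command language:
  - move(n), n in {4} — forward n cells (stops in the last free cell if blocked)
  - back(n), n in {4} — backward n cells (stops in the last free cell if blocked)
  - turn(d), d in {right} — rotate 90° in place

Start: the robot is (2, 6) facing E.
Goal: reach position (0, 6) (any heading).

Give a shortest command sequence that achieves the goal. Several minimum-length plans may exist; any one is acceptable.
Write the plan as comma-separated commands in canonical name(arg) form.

back(4)

from: (2, 6) facing E
t=1 back(4) ⇒ (0, 6) facing E
minimal: 1 command(s), checked below 1.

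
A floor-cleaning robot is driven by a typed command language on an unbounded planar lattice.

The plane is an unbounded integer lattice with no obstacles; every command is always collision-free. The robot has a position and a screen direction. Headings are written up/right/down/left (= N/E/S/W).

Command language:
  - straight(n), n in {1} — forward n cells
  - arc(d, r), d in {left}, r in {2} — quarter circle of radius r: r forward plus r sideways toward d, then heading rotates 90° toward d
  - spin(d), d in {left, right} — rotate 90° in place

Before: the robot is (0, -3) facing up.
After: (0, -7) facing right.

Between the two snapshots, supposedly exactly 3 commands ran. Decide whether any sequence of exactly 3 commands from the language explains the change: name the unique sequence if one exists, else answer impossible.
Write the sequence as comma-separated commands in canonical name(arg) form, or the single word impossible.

key: running arc(left, 2) before spin(left) would end elsewhere — order is forced
initial: (0, -3) facing up
t=1 spin(left) ⇒ (0, -3) facing left
t=2 arc(left, 2) ⇒ (-2, -5) facing down
t=3 arc(left, 2) ⇒ (0, -7) facing right
no other 3-command option fits: unique.

spin(left), arc(left, 2), arc(left, 2)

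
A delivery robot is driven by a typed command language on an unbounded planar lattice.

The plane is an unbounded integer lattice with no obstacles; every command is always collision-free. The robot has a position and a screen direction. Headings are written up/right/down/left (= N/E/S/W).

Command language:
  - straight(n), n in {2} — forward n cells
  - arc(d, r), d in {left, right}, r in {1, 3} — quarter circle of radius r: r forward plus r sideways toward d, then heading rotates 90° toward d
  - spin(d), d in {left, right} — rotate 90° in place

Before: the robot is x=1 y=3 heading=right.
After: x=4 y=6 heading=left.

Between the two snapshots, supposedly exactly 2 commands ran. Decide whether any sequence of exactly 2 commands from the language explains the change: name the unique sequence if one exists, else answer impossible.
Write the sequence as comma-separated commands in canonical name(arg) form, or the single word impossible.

key: order matters: swapping arc(left, 3) and spin(left) lands elsewhere
from: x=1 y=3 heading=right
[1] after arc(left, 3): x=4 y=6 heading=up
[2] after spin(left): x=4 y=6 heading=left
uniquely the one of 49 2-step routes that fits.

arc(left, 3), spin(left)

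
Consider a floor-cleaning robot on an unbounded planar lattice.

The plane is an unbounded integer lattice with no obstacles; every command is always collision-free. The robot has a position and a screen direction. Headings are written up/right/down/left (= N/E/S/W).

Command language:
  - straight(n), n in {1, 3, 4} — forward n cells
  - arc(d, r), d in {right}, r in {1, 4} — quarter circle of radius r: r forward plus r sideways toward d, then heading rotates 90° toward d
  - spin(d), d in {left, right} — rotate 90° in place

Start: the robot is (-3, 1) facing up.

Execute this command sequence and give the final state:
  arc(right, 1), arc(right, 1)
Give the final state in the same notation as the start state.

(-1, 1) facing down

begin: (-3, 1) facing up
t=1 arc(right, 1) ⇒ (-2, 2) facing right
t=2 arc(right, 1) ⇒ (-1, 1) facing down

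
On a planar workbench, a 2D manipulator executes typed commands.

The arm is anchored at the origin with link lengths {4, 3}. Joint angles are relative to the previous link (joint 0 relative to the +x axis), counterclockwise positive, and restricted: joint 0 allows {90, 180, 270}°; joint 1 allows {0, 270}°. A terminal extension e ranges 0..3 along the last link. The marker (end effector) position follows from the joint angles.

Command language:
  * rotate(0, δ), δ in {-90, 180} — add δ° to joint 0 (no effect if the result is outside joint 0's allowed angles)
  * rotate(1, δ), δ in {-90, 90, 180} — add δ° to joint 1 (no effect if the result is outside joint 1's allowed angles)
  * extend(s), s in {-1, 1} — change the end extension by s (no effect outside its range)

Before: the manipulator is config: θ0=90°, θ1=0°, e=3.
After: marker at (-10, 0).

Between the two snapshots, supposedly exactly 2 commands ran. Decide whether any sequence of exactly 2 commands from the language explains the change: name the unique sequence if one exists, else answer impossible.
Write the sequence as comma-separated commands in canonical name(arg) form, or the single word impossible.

rotate(0, 180), rotate(0, -90)

key: order matters: swapping rotate(0, 180) and rotate(0, -90) lands elsewhere
t0: config: θ0=90°, θ1=0°, e=3
step 1 (rotate(0, 180)): config: θ0=270°, θ1=0°, e=3
step 2 (rotate(0, -90)): config: θ0=180°, θ1=0°, e=3
all 49 alternatives checked — unique.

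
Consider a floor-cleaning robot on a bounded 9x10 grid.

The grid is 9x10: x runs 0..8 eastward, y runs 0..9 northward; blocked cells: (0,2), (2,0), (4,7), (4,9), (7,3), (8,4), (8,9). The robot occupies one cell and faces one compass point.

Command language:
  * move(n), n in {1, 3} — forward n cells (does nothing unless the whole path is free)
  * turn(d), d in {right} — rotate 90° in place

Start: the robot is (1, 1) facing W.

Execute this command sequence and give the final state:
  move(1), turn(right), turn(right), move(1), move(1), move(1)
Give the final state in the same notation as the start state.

initial: (1, 1) facing W
1. move(1) → (0, 1) facing W
2. turn(right) → (0, 1) facing N
3. turn(right) → (0, 1) facing E
4. move(1) → (1, 1) facing E
5. move(1) → (2, 1) facing E
6. move(1) → (3, 1) facing E

(3, 1) facing E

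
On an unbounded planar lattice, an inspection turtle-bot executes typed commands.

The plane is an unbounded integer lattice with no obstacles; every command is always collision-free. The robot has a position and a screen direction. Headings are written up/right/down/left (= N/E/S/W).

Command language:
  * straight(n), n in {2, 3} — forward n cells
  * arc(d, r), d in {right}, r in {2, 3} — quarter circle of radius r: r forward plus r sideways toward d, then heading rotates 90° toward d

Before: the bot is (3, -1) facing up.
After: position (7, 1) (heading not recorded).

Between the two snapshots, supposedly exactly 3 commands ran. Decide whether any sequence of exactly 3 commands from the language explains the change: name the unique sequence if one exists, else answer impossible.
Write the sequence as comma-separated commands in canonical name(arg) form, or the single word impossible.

key: order matters: swapping straight(2) and arc(right, 2) lands elsewhere
begin: (3, -1) facing up
t=1 straight(2) ⇒ (3, 1) facing up
t=2 arc(right, 2) ⇒ (5, 3) facing right
t=3 arc(right, 2) ⇒ (7, 1) facing down
all 64 alternatives checked — unique.

straight(2), arc(right, 2), arc(right, 2)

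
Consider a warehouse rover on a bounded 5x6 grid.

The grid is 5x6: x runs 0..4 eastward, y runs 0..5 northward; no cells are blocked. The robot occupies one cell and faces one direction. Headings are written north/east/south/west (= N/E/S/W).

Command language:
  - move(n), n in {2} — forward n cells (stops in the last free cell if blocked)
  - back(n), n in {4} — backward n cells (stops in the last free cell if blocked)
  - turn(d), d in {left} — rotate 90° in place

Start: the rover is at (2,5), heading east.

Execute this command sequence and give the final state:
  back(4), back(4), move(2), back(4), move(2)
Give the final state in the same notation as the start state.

begin: at (2,5), heading east
[1] after back(4): at (0,5), heading east
[2] after back(4): at (0,5), heading east
[3] after move(2): at (2,5), heading east
[4] after back(4): at (0,5), heading east
[5] after move(2): at (2,5), heading east

at (2,5), heading east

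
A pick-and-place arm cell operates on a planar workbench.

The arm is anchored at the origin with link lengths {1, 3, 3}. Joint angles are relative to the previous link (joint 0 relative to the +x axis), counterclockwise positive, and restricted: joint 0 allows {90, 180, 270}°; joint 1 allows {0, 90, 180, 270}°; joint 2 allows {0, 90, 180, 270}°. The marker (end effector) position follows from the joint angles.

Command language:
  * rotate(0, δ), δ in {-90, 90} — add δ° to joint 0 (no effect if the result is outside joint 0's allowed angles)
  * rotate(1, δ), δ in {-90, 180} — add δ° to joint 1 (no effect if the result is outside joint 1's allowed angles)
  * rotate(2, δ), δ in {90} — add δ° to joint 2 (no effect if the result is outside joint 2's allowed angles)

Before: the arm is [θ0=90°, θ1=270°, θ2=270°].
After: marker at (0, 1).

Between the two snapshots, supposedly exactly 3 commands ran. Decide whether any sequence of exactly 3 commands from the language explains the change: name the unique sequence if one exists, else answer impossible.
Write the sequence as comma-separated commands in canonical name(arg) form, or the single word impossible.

rotate(2, 90), rotate(2, 90), rotate(2, 90)

initial: [θ0=90°, θ1=270°, θ2=270°]
1. rotate(2, 90) → [θ0=90°, θ1=270°, θ2=0°]
2. rotate(2, 90) → [θ0=90°, θ1=270°, θ2=90°]
3. rotate(2, 90) → [θ0=90°, θ1=270°, θ2=180°]
all 125 alternatives checked — unique.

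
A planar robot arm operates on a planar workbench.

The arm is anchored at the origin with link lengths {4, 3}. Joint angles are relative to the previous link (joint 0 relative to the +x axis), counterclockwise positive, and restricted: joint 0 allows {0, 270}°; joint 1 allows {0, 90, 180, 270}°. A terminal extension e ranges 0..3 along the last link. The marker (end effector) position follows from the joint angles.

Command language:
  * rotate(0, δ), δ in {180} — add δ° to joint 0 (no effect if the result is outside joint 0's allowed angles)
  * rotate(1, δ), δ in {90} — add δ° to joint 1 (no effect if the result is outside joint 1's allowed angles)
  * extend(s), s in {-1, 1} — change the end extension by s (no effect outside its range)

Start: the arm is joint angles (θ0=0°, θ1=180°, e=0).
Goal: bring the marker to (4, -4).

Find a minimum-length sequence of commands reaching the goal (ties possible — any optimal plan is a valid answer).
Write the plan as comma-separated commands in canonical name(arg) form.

rotate(1, 90), extend(1)

start: joint angles (θ0=0°, θ1=180°, e=0)
t=1 rotate(1, 90) ⇒ joint angles (θ0=0°, θ1=270°, e=0)
t=2 extend(1) ⇒ joint angles (θ0=0°, θ1=270°, e=1)
shorter routes all fall short; 2 is best.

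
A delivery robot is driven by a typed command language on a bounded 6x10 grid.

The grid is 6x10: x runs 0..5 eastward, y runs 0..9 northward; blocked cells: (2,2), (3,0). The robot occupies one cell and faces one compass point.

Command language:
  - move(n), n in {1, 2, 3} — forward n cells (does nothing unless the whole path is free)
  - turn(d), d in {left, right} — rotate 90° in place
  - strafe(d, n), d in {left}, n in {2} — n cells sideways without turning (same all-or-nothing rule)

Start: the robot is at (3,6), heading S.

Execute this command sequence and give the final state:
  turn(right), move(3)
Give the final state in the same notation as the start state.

start: at (3,6), heading S
t=1 turn(right) ⇒ at (3,6), heading W
t=2 move(3) ⇒ at (0,6), heading W

at (0,6), heading W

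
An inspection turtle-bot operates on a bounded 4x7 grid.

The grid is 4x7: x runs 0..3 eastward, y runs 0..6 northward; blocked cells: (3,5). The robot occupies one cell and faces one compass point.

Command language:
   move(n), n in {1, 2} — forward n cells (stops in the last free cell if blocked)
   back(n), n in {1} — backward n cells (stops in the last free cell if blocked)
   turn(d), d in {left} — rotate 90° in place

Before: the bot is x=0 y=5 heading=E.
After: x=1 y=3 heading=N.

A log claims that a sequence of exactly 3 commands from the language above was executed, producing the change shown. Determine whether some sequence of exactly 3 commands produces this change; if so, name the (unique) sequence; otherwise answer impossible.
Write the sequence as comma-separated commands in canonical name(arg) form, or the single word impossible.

impossible

every 3-command combo misses the target.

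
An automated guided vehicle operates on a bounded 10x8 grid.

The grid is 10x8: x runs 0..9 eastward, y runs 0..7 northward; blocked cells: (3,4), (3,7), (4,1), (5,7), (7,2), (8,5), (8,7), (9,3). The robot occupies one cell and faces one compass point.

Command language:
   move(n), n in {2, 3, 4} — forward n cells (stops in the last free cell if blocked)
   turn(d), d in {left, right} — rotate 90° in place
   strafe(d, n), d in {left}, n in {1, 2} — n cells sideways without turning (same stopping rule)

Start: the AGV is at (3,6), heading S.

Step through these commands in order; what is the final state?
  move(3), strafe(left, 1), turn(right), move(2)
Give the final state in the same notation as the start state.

initial: at (3,6), heading S
step 1 (move(3)): at (3,5), heading S
step 2 (strafe(left, 1)): at (4,5), heading S
step 3 (turn(right)): at (4,5), heading W
step 4 (move(2)): at (2,5), heading W

at (2,5), heading W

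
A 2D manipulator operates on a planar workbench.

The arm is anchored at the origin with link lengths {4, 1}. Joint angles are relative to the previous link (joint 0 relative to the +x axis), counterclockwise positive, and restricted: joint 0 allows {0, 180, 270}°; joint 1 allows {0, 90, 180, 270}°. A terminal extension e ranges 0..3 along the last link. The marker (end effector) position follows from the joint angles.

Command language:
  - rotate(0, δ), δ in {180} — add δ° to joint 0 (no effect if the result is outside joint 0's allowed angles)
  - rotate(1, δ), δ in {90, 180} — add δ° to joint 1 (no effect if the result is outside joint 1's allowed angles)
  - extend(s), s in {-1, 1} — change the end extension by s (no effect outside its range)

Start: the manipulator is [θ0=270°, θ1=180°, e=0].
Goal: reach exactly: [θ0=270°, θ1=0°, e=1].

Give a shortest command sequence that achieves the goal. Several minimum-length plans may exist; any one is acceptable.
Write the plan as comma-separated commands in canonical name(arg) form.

t0: [θ0=270°, θ1=180°, e=0]
[1] after extend(1): [θ0=270°, θ1=180°, e=1]
[2] after rotate(1, 180): [θ0=270°, θ1=0°, e=1]
nothing shorter than 2 reaches the goal.

extend(1), rotate(1, 180)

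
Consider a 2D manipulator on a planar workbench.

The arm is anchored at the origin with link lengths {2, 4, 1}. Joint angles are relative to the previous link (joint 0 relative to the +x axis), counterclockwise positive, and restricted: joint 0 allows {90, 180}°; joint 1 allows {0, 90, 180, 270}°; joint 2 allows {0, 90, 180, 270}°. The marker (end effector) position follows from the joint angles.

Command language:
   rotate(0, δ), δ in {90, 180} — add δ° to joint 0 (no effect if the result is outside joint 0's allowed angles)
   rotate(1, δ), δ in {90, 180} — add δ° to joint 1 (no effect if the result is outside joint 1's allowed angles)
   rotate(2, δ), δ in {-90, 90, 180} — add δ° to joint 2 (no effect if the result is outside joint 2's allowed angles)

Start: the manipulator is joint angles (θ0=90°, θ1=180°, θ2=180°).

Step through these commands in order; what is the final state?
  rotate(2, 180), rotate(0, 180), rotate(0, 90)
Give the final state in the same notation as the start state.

joint angles (θ0=180°, θ1=180°, θ2=0°)

start: joint angles (θ0=90°, θ1=180°, θ2=180°)
step 1 (rotate(2, 180)): joint angles (θ0=90°, θ1=180°, θ2=0°)
step 2 (rotate(0, 180)): joint angles (θ0=90°, θ1=180°, θ2=0°)
step 3 (rotate(0, 90)): joint angles (θ0=180°, θ1=180°, θ2=0°)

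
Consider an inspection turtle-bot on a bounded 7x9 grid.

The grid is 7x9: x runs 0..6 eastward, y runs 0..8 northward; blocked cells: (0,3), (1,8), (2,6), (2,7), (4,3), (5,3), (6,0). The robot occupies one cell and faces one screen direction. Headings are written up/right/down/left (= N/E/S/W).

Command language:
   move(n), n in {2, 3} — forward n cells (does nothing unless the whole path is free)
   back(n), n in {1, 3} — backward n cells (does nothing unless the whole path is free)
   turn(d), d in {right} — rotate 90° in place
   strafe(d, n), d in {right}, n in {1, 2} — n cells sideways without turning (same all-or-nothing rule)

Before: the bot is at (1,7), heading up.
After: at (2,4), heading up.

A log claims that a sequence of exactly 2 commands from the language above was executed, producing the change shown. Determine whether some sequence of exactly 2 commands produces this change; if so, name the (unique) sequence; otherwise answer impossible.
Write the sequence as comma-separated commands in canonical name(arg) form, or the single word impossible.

key: still facing N at the end — nothing in the sequence rotates
begin: at (1,7), heading up
1. back(3) → at (1,4), heading up
2. strafe(right, 1) → at (2,4), heading up
all 49 alternatives checked — unique.

back(3), strafe(right, 1)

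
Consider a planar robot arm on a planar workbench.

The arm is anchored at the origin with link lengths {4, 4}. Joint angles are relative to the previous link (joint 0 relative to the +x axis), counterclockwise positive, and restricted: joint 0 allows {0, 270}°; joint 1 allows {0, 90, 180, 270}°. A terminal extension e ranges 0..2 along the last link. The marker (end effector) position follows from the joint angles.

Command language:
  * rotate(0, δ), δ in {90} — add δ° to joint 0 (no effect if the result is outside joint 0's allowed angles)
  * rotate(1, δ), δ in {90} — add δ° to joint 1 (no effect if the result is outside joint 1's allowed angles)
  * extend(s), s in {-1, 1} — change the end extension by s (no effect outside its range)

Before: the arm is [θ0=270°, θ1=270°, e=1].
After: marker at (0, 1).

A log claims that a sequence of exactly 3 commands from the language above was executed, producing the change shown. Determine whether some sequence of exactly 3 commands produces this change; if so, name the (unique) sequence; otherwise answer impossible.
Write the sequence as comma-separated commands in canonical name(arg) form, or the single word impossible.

begin: [θ0=270°, θ1=270°, e=1]
1. rotate(1, 90) → [θ0=270°, θ1=0°, e=1]
2. rotate(1, 90) → [θ0=270°, θ1=90°, e=1]
3. rotate(1, 90) → [θ0=270°, θ1=180°, e=1]
no rival 3-sequence matches.

rotate(1, 90), rotate(1, 90), rotate(1, 90)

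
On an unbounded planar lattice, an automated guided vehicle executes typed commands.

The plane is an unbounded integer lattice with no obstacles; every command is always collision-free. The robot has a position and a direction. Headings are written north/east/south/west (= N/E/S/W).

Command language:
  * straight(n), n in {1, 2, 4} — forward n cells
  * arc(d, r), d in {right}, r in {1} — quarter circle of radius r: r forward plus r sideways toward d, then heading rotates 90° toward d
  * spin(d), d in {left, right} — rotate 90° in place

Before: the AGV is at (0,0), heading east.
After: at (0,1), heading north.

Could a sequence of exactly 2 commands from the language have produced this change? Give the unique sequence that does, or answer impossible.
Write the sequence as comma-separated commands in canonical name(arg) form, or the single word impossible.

spin(left), straight(1)

key: cell and facing (now N) both changed — the 2 commands mix motion and turning
from: at (0,0), heading east
t=1 spin(left) ⇒ at (0,0), heading north
t=2 straight(1) ⇒ at (0,1), heading north
uniquely the one of 36 2-step routes that fits.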